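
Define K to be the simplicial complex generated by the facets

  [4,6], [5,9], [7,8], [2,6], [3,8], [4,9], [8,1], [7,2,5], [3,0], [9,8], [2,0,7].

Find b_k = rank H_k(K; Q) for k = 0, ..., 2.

b_0 = 1, b_1 = 3, b_2 = 0.

Order the vertices as 0 < 1 < 2 < 3 < 4 < 5 < 6 < 7 < 8 < 9. Listing each simplex with vertices in this order, K has dimension 2 with simplices:

  0-simplices (10): [0], [1], [2], [3], [4], [5], [6], [7], [8], [9]
  1-simplices (14): [0,2], [0,3], [0,7], [1,8], [2,5], [2,6], [2,7], [3,8], [4,6], [4,9], [5,7], [5,9], [7,8], [8,9]
  2-simplices (2): [0,2,7], [2,5,7]

giving chain groups C_0 ≅ Z^10, C_1 ≅ Z^14, C_2 ≅ Z^2.

The boundary map ∂_1: C_1 → C_0 maps an edge to its endpoints' difference, ∂[p,q] = q − p.
The 10×14 boundary matrix has rank 9 and Smith normal form diag(1,1,1,1,1,1,1,1,1).

Boundary ∂_2: C_2 → C_1 maps a triangle to the signed sum of its edges. For instance
  ∂[2,5,7] = [5,7] − [2,7] + [2,5],
  ∂[0,2,7] = [2,7] − [0,7] + [0,2].
As a 14×2 matrix over Z this has rank 2, with invariant factors (1,1).

Computing H_k = (kernel of ∂_k) / (image of ∂_{k+1}):

  H_0: rank C_0 − rank ∂_1 = 10 − 9 = 1, and the invariant factors of ∂_1 are all 1, so H_0 = Z.
  H_1: rank ker ∂_1 − rank ∂_2 = (14 − 9) − 2 = 3, and the invariant factors of ∂_2 are all 1, so H_1 = Z^3.
  H_2: rank ker ∂_2 − rank ∂_3 = (2 − 2) − 0 = 0, and there is no ∂_3, so H_2 = 0.

Hence the Betti numbers are b_0 = 1, b_1 = 3, b_2 = 0.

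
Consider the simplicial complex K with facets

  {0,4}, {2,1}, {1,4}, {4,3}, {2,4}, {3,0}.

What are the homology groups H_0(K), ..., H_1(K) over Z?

Take the total order 0 < 1 < 2 < 3 < 4 on the vertex set. Then K (dimension 1) consists of the simplices:

  0-simplices (5): [0], [1], [2], [3], [4]
  1-simplices (6): [0,3], [0,4], [1,2], [1,4], [2,4], [3,4]

Hence C_0 ≅ Z^5, C_1 ≅ Z^6.

The boundary map ∂_1: C_1 → C_0 is given by ∂[p,q] = [q] − [p]. For instance
  ∂[1,4] = [4] − [1].
The 5×6 boundary matrix has rank 4 and Smith normal form diag(1,1,1,1).

From H_k ≅ ker(∂_k) / im(∂_{k+1}) we obtain:

  H_0: rank C_0 − rank ∂_1 = 5 − 4 = 1, and the invariant factors of ∂_1 are all 1, so H_0 = Z.
  H_1: rank ker ∂_1 − rank ∂_2 = (6 − 4) − 0 = 2, and there is no ∂_2, so H_1 = Z^2.

As a check, the Euler characteristic is 5 − 6 = -1, which agrees with 1 − 2 = -1.

H_0 ≅ Z,  H_1 ≅ Z^2.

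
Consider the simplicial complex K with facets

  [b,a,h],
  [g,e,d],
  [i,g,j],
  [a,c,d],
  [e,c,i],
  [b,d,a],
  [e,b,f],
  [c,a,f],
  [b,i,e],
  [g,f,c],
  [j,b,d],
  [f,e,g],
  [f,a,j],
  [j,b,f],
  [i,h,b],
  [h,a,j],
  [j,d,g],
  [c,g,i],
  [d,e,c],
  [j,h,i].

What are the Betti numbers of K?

b_0 = 1, b_1 = 1, b_2 = 0.

Fix the vertex order a < b < c < d < e < f < g < h < i < j and write every simplex with vertices in increasing order. Then dim K = 2 and the simplices of K are:

  0-simplices (10): a, b, c, d, e, f, g, h, i, j
  1-simplices (30): ab, ac, ad, af, ah, aj, bd, be, bf, bh, bi, bj, cd, ce, cf, cg, ci, de, dg, dj, ef, eg, ei, fg, fj, gi, gj, hi, hj, ij
  2-simplices (20): abd, abh, acd, acf, afj, ahj, bdj, bef, bei, bfj, bhi, cde, cei, cfg, cgi, deg, dgj, efg, gij, hij

Hence C_0 ≅ Z^10, C_1 ≅ Z^30, C_2 ≅ Z^20.

Boundary ∂_1: C_1 → C_0 maps an edge to its endpoints' difference, ∂[p,q] = q − p.
The 10×30 boundary matrix has rank 9 and Smith normal form diag(1,1,1,1,1,1,1,1,1).

The boundary map ∂_2: C_2 → C_1 acts by ∂[p,q,r] = [q,r] − [p,r] + [p,q]. For instance
  ∂cfg = fg − cg + cf,
  ∂ahj = hj − aj + ah.
The resulting 30×20 matrix has rank 20, and its Smith normal form has invariant factors (1,1,1,1,1,1,1,1,1,1,1,1,1,1,1,1,1,1,1,2).

Now H_k = ker ∂_k / im ∂_{k+1}, so:

  H_0: rank C_0 − rank ∂_1 = 10 − 9 = 1, and the invariant factors of ∂_1 are all 1, so H_0 = Z.
  H_1: rank ker ∂_1 − rank ∂_2 = (30 − 9) − 20 = 1, and ∂_2 has invariant factor 2 > 1, so H_1 = Z ⊕ Z/2.
  H_2: rank ker ∂_2 − rank ∂_3 = (20 − 20) − 0 = 0, and there is no ∂_3, so H_2 = 0.

As a check, the Euler characteristic is 10 − 30 + 20 = 0, which agrees with 1 − 1 + 0 = 0.
(K is a triangulation of the Klein bottle.)

Hence the Betti numbers are b_0 = 1, b_1 = 1, b_2 = 0.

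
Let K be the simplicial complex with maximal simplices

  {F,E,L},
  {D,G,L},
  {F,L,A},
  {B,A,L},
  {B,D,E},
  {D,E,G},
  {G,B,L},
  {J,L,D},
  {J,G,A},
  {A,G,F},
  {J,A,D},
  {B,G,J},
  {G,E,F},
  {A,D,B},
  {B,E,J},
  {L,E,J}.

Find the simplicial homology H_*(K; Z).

H_0 ≅ Z,  H_1 ≅ Z^2,  H_2 ≅ Z.

K has 8 vertices, 24 edges, 16 triangles.
rank ∂_0 = 0, rank ∂_1 = 7 ⇒ b_0 = 8 − 0 − 7 = 1; all invariant factors of ∂_1 are 1 so no torsion. So H_0 ≅ Z.
rank ∂_1 = 7, rank ∂_2 = 15 ⇒ b_1 = 24 − 7 − 15 = 2; all invariant factors of ∂_2 are 1 so no torsion. So H_1 ≅ Z^2.
rank ∂_2 = 15, rank ∂_3 = 0 ⇒ b_2 = 16 − 15 − 0 = 1. So H_2 ≅ Z.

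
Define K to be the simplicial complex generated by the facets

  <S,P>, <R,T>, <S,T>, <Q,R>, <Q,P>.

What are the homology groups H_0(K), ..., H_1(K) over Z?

Fix the vertex order P < Q < R < S < T and write every simplex with vertices in increasing order. Then dim K = 1 and the simplices of K are:

  0-simplices (5): P, Q, R, S, T
  1-simplices (5): PQ, PS, QR, RT, ST

Hence C_0 ≅ Z^5, C_1 ≅ Z^5.

∂_1: C_1 → C_0 is given by ∂[p,q] = [q] − [p]. For instance
  ∂PQ = Q − P.
The resulting 5×5 matrix has rank 4, and its Smith normal form has invariant factors (1,1,1,1).

From H_k ≅ ker(∂_k) / im(∂_{k+1}) we obtain:

  H_0: rank C_0 − rank ∂_1 = 5 − 4 = 1, and the invariant factors of ∂_1 are all 1, so H_0 = Z.
  H_1: rank ker ∂_1 − rank ∂_2 = (5 − 4) − 0 = 1, and there is no ∂_2, so H_1 = Z.

H_0 = Z,  H_1 = Z.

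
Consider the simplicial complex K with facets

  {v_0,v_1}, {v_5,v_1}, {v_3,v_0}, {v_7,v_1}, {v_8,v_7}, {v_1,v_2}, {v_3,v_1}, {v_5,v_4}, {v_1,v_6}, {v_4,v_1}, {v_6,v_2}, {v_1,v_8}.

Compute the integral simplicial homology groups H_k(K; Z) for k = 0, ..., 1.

We work with the vertex ordering v_0 < v_1 < v_2 < v_3 < v_4 < v_5 < v_6 < v_7 < v_8. The simplices of K, each written with vertices in increasing order, are:

  0-simplices (9): [v_0], [v_1], [v_2], [v_3], [v_4], [v_5], [v_6], [v_7], [v_8]
  1-simplices (12): [v_0,v_1], [v_0,v_3], [v_1,v_2], [v_1,v_3], [v_1,v_4], [v_1,v_5], [v_1,v_6], [v_1,v_7], [v_1,v_8], [v_2,v_6], [v_4,v_5], [v_7,v_8]

giving chain groups C_0 ≅ Z^9, C_1 ≅ Z^12.

Boundary ∂_1: C_1 → C_0 is given by ∂[p,q] = [q] − [p]. For instance
  ∂[v_1,v_7] = [v_7] − [v_1].
The 9×12 boundary matrix has rank 8 and Smith normal form diag(1,1,1,1,1,1,1,1).

Computing H_k = (kernel of ∂_k) / (image of ∂_{k+1}):

  H_0: rank C_0 − rank ∂_1 = 9 − 8 = 1, and the invariant factors of ∂_1 are all 1, so H_0 ≅ Z.
  H_1: rank ker ∂_1 − rank ∂_2 = (12 − 8) − 0 = 4, and there is no ∂_2, so H_1 ≅ Z^4.

As a check, the Euler characteristic is 9 − 12 = -3, which agrees with 1 − 4 = -3.
(K is a triangulation of a wedge of 4 circles.)

H_0 ≅ Z,  H_1 ≅ Z^4.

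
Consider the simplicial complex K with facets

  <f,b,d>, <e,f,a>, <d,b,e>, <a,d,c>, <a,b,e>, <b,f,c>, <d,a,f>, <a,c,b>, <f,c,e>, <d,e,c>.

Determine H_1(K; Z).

Take the total order a < b < c < d < e < f on the vertex set. Then K (dimension 2) consists of the simplices:

  0-simplices (6): a, b, c, d, e, f
  1-simplices (15): ab, ac, ad, ae, af, bc, bd, be, bf, cd, ce, cf, de, df, ef
  2-simplices (10): abc, abe, acd, adf, aef, bcf, bde, bdf, cde, cef

Hence C_0 ≅ Z^6, C_1 ≅ Z^15, C_2 ≅ Z^10.

Boundary ∂_1: C_1 → C_0 maps an edge to its endpoints' difference, ∂[p,q] = q − p. For instance
  ∂ac = c − a.
As a 6×15 matrix over Z this has rank 5, with invariant factors (1,1,1,1,1).

Boundary ∂_2: C_2 → C_1 acts by ∂[p,q,r] = [q,r] − [p,r] + [p,q]. For instance
  ∂abc = bc − ac + ab,
  ∂bdf = df − bf + bd.
As a 15×10 matrix over Z this has rank 10, with invariant factors (1,1,1,1,1,1,1,1,1,2).

Reading off H_k = ker ∂_k / im ∂_{k+1}:

  H_1: rank ker ∂_1 − rank ∂_2 = (15 − 5) − 10 = 0, and ∂_2 has invariant factor 2 > 1, so H_1 ≅ Z/2.

(K is a triangulation of the real projective plane RP^2.)

H_1 ≅ Z/2.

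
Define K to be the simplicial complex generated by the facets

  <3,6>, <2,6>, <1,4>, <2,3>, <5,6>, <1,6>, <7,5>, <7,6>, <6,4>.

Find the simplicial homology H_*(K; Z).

H_0 = Z,  H_1 = Z^3.

K has 7 vertices, 9 edges.
rank ∂_0 = 0, rank ∂_1 = 6 ⇒ b_0 = 7 − 0 − 6 = 1; all invariant factors of ∂_1 are 1 so no torsion. So H_0 ≅ Z.
rank ∂_1 = 6, rank ∂_2 = 0 ⇒ b_1 = 9 − 6 − 0 = 3. So H_1 ≅ Z^3.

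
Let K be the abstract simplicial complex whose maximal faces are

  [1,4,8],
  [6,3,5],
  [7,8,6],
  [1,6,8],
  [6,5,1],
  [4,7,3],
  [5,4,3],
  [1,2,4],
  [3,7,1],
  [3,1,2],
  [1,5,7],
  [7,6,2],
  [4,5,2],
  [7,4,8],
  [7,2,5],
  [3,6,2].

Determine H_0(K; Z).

H_0 ≅ Z.

K has 8 vertices, 24 edges, 16 triangles.
rank ∂_0 = 0, rank ∂_1 = 7 ⇒ b_0 = 8 − 0 − 7 = 1; all invariant factors of ∂_1 are 1 so no torsion. So H_0 ≅ Z.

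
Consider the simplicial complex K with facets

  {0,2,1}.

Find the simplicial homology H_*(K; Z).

H_0 ≅ Z,  H_1 = 0,  H_2 = 0.

Order the vertices as 0 < 1 < 2. Listing each simplex with vertices in this order, K has dimension 2 with simplices:

  0-simplices (3): [0], [1], [2]
  1-simplices (3): [0,1], [0,2], [1,2]
  2-simplices (1): [0,1,2]

Hence C_0 ≅ Z^3, C_1 ≅ Z^3, C_2 ≅ Z^1.

Boundary ∂_1: C_1 → C_0 maps an edge to its endpoints' difference, ∂[p,q] = q − p. For instance
  ∂[0,2] = [2] − [0].
This gives a 3×3 integer matrix of rank 2; reducing to Smith normal form yields diagonal entries (1,1).

∂_2: C_2 → C_1 maps a triangle to the signed sum of its edges. For instance
  ∂[0,1,2] = [1,2] − [0,2] + [0,1].
As a 3×1 matrix over Z this has rank 1, with invariant factors (1).

Now H_k = ker ∂_k / im ∂_{k+1}, so:

  H_0: rank C_0 − rank ∂_1 = 3 − 2 = 1, and the invariant factors of ∂_1 are all 1, so H_0 ≅ Z.
  H_1: rank ker ∂_1 − rank ∂_2 = (3 − 2) − 1 = 0, and the invariant factors of ∂_2 are all 1, so H_1 ≅ 0.
  H_2: rank ker ∂_2 − rank ∂_3 = (1 − 1) − 0 = 0, and there is no ∂_3, so H_2 ≅ 0.

(K is a triangulation of the 2-simplex.)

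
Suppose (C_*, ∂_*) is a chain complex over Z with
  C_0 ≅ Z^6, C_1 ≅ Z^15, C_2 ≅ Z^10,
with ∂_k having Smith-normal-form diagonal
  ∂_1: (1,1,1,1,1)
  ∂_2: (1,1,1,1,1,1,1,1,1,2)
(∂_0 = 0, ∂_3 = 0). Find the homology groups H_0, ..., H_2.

H_0 ≅ Z,  H_1 ≅ Z_2,  H_2 = 0.

H_0: b_0 = 6 − 0 − 5 = 1; torsion from ∂_1 factors > 1: none. So H_0 ≅ Z.
H_1: b_1 = 15 − 5 − 10 = 0; torsion from ∂_2 factors > 1: [2]. So H_1 ≅ Z_2.
H_2: b_2 = 10 − 10 − 0 = 0; torsion from ∂_3 factors > 1: none. So H_2 ≅ 0.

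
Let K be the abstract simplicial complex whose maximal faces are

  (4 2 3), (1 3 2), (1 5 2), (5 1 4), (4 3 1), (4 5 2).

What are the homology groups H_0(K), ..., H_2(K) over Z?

H_0 = Z,  H_1 = 0,  H_2 = Z.

Take the total order 1 < 2 < 3 < 4 < 5 on the vertex set. Then K (dimension 2) consists of the simplices:

  0-simplices (5): [1], [2], [3], [4], [5]
  1-simplices (9): [1,2], [1,3], [1,4], [1,5], [2,3], [2,4], [2,5], [3,4], [4,5]
  2-simplices (6): [1,2,3], [1,2,5], [1,3,4], [1,4,5], [2,3,4], [2,4,5]

Hence C_0 ≅ Z^5, C_1 ≅ Z^9, C_2 ≅ Z^6.

∂_1: C_1 → C_0 maps an edge to its endpoints' difference, ∂[p,q] = q − p.
The resulting 5×9 matrix has rank 4, and its Smith normal form has invariant factors (1,1,1,1).

The boundary map ∂_2: C_2 → C_1 maps a triangle to the signed sum of its edges. For instance
  ∂[1,2,5] = [2,5] − [1,5] + [1,2],
  ∂[1,3,4] = [3,4] − [1,4] + [1,3].
As a 9×6 matrix over Z this has rank 5, with invariant factors (1,1,1,1,1).

Now H_k = ker ∂_k / im ∂_{k+1}, so:

  H_0: rank C_0 − rank ∂_1 = 5 − 4 = 1, and the invariant factors of ∂_1 are all 1, so H_0 ≅ Z.
  H_1: rank ker ∂_1 − rank ∂_2 = (9 − 4) − 5 = 0, and the invariant factors of ∂_2 are all 1, so H_1 ≅ 0.
  H_2: rank ker ∂_2 − rank ∂_3 = (6 − 5) − 0 = 1, and there is no ∂_3, so H_2 ≅ Z.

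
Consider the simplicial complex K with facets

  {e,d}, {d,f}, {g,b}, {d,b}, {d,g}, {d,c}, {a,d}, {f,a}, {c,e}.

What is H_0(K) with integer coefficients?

Fix the vertex order a < b < c < d < e < f < g and write every simplex with vertices in increasing order. Then dim K = 1 and the simplices of K are:

  0-simplices (7): a, b, c, d, e, f, g
  1-simplices (9): ad, af, bd, bg, cd, ce, de, df, dg

so the chain groups are C_0 ≅ Z^7, C_1 ≅ Z^9.

The boundary map ∂_1: C_1 → C_0 sends each edge [p,q] (with p < q) to q − p.
The resulting 7×9 matrix has rank 6, and its Smith normal form has invariant factors (1,1,1,1,1,1).

From H_k ≅ ker(∂_k) / im(∂_{k+1}) we obtain:

  H_0: rank C_0 − rank ∂_1 = 7 − 6 = 1, and the invariant factors of ∂_1 are all 1, so H_0 ≅ Z.

H_0 = Z.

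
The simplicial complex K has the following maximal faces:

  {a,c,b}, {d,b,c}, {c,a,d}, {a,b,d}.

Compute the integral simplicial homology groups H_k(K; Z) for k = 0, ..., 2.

H_0 = Z,  H_1 = 0,  H_2 = Z.

Order the vertices as a < b < c < d. Listing each simplex with vertices in this order, K has dimension 2 with simplices:

  0-simplices (4): a, b, c, d
  1-simplices (6): ab, ac, ad, bc, bd, cd
  2-simplices (4): abc, abd, acd, bcd

so the chain groups are C_0 ≅ Z^4, C_1 ≅ Z^6, C_2 ≅ Z^4.

The boundary map ∂_1: C_1 → C_0 is given by ∂[p,q] = [q] − [p].
As a 4×6 matrix over Z this has rank 3, with invariant factors (1,1,1).

Boundary ∂_2: C_2 → C_1 maps a triangle to the signed sum of its edges. For instance
  ∂acd = cd − ad + ac,
  ∂abc = bc − ac + ab.
As a 6×4 matrix over Z this has rank 3, with invariant factors (1,1,1).

Now H_k = ker ∂_k / im ∂_{k+1}, so:

  H_0: rank C_0 − rank ∂_1 = 4 − 3 = 1, and the invariant factors of ∂_1 are all 1, so H_0 = Z.
  H_1: rank ker ∂_1 − rank ∂_2 = (6 − 3) − 3 = 0, and the invariant factors of ∂_2 are all 1, so H_1 = 0.
  H_2: rank ker ∂_2 − rank ∂_3 = (4 − 3) − 0 = 1, and there is no ∂_3, so H_2 = Z.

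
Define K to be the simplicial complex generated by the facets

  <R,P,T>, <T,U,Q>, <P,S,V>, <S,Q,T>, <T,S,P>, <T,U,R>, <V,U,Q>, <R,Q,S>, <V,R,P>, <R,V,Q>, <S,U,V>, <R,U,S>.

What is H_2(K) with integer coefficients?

H_2 ≅ 0.

Fix the vertex order P < Q < R < S < T < U < V and write every simplex with vertices in increasing order. Then dim K = 2 and the simplices of K are:

  0-simplices (7): P, Q, R, S, T, U, V
  1-simplices (18): PR, PS, PT, PV, QR, QS, QT, QU, QV, RS, RT, RU, RV, ST, SU, SV, TU, UV
  2-simplices (12): PRT, PRV, PST, PSV, QRS, QRV, QST, QTU, QUV, RSU, RTU, SUV

giving chain groups C_0 ≅ Z^7, C_1 ≅ Z^18, C_2 ≅ Z^12.

The boundary map ∂_1: C_1 → C_0 is given by ∂[p,q] = [q] − [p]. For instance
  ∂ST = T − S.
The 7×18 boundary matrix has rank 6 and Smith normal form diag(1,1,1,1,1,1).

The boundary map ∂_2: C_2 → C_1 acts by ∂[p,q,r] = [q,r] − [p,r] + [p,q]. For instance
  ∂RTU = TU − RU + RT,
  ∂QRV = RV − QV + QR.
As a 18×12 matrix over Z this has rank 12, with invariant factors (1,1,1,1,1,1,1,1,1,1,1,2).

From H_k ≅ ker(∂_k) / im(∂_{k+1}) we obtain:

  H_2: rank ker ∂_2 − rank ∂_3 = (12 − 12) − 0 = 0, and there is no ∂_3, so H_2 ≅ 0.

(K is a triangulation of the real projective plane RP^2.)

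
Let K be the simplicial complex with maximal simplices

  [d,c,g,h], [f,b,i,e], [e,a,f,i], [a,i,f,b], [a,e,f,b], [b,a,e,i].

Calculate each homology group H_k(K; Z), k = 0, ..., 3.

Order the vertices as a < b < c < d < e < f < g < h < i. Listing each simplex with vertices in this order, K has dimension 3 with simplices:

  0-simplices (9): a, b, c, d, e, f, g, h, i
  1-simplices (16): ab, ae, af, ai, be, bf, bi, cd, cg, ch, dg, dh, ef, ei, fi, gh
  2-simplices (14): abe, abf, abi, aef, aei, afi, bef, bei, bfi, cdg, cdh, cgh, dgh, efi
  3-simplices (6): abef, abei, abfi, aefi, befi, cdgh

giving chain groups C_0 ≅ Z^9, C_1 ≅ Z^16, C_2 ≅ Z^14, C_3 ≅ Z^6.

Boundary ∂_1: C_1 → C_0 maps an edge to its endpoints' difference, ∂[p,q] = q − p.
As a 9×16 matrix over Z this has rank 7, with invariant factors (1,1,1,1,1,1,1).

∂_2: C_2 → C_1 maps a triangle to the signed sum of its edges. For instance
  ∂cdh = dh − ch + cd,
  ∂bef = ef − bf + be.
This gives a 16×14 integer matrix of rank 9; reducing to Smith normal form yields diagonal entries (1,1,1,1,1,1,1,1,1).

Boundary ∂_3: C_3 → C_2 sends each 3-simplex σ to the alternating sum Σ_i (−1)^i (σ with its i-th vertex removed). For instance
  ∂abef = bef − aef + abf − abe,
  ∂aefi = efi − afi + aei − aef.
The 14×6 boundary matrix has rank 5 and Smith normal form diag(1,1,1,1,1).

Computing H_k = (kernel of ∂_k) / (image of ∂_{k+1}):

  H_0: rank C_0 − rank ∂_1 = 9 − 7 = 2, and the invariant factors of ∂_1 are all 1, so H_0 = Z^2.
  H_1: rank ker ∂_1 − rank ∂_2 = (16 − 7) − 9 = 0, and the invariant factors of ∂_2 are all 1, so H_1 = 0.
  H_2: rank ker ∂_2 − rank ∂_3 = (14 − 9) − 5 = 0, and the invariant factors of ∂_3 are all 1, so H_2 = 0.
  H_3: rank ker ∂_3 − rank ∂_4 = (6 − 5) − 0 = 1, and there is no ∂_4, so H_3 = Z.

As a check, the Euler characteristic is 9 − 16 + 14 − 6 = 1, which agrees with 2 − 0 + 0 − 1 = 1.
(K is a triangulation of the disjoint union of the 3-sphere S^3 and the 3-simplex.)

H_0 ≅ Z^2,  H_1 = 0,  H_2 = 0,  H_3 ≅ Z.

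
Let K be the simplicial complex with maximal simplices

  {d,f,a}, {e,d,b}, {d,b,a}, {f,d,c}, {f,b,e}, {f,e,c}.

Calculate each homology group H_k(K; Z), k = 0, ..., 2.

H_0 = Z,  H_1 = Z,  H_2 = 0.

We work with the vertex ordering a < b < c < d < e < f. The simplices of K, each written with vertices in increasing order, are:

  0-simplices (6): a, b, c, d, e, f
  1-simplices (12): ab, ad, af, bd, be, bf, cd, ce, cf, de, df, ef
  2-simplices (6): abd, adf, bde, bef, cdf, cef

so the chain groups are C_0 ≅ Z^6, C_1 ≅ Z^12, C_2 ≅ Z^6.

The boundary map ∂_1: C_1 → C_0 maps an edge to its endpoints' difference, ∂[p,q] = q − p. For instance
  ∂af = f − a.
The resulting 6×12 matrix has rank 5, and its Smith normal form has invariant factors (1,1,1,1,1).

Boundary ∂_2: C_2 → C_1 acts by ∂[p,q,r] = [q,r] − [p,r] + [p,q]. For instance
  ∂bef = ef − bf + be,
  ∂bde = de − be + bd.
This gives a 12×6 integer matrix of rank 6; reducing to Smith normal form yields diagonal entries (1,1,1,1,1,1).

Now H_k = ker ∂_k / im ∂_{k+1}, so:

  H_0: rank C_0 − rank ∂_1 = 6 − 5 = 1, and the invariant factors of ∂_1 are all 1, so H_0 ≅ Z.
  H_1: rank ker ∂_1 − rank ∂_2 = (12 − 5) − 6 = 1, and the invariant factors of ∂_2 are all 1, so H_1 ≅ Z.
  H_2: rank ker ∂_2 − rank ∂_3 = (6 − 6) − 0 = 0, and there is no ∂_3, so H_2 ≅ 0.

As a check, the Euler characteristic is 6 − 12 + 6 = 0, which agrees with 1 − 1 + 0 = 0.
(K is a triangulation of the cylinder S^1 x I.)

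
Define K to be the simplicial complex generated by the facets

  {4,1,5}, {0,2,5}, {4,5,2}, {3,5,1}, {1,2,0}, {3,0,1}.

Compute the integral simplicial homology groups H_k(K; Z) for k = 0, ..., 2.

H_0 = Z,  H_1 = Z,  H_2 = 0.

Take the total order 0 < 1 < 2 < 3 < 4 < 5 on the vertex set. Then K (dimension 2) consists of the simplices:

  0-simplices (6): [0], [1], [2], [3], [4], [5]
  1-simplices (12): [0,1], [0,2], [0,3], [0,5], [1,2], [1,3], [1,4], [1,5], [2,4], [2,5], [3,5], [4,5]
  2-simplices (6): [0,1,2], [0,1,3], [0,2,5], [1,3,5], [1,4,5], [2,4,5]

Hence C_0 ≅ Z^6, C_1 ≅ Z^12, C_2 ≅ Z^6.

∂_1: C_1 → C_0 is given by ∂[p,q] = [q] − [p].
The resulting 6×12 matrix has rank 5, and its Smith normal form has invariant factors (1,1,1,1,1).

∂_2: C_2 → C_1 acts by ∂[p,q,r] = [q,r] − [p,r] + [p,q]. For instance
  ∂[2,4,5] = [4,5] − [2,5] + [2,4],
  ∂[0,1,3] = [1,3] − [0,3] + [0,1].
As a 12×6 matrix over Z this has rank 6, with invariant factors (1,1,1,1,1,1).

Computing H_k = (kernel of ∂_k) / (image of ∂_{k+1}):

  H_0: rank C_0 − rank ∂_1 = 6 − 5 = 1, and the invariant factors of ∂_1 are all 1, so H_0 = Z.
  H_1: rank ker ∂_1 − rank ∂_2 = (12 − 5) − 6 = 1, and the invariant factors of ∂_2 are all 1, so H_1 = Z.
  H_2: rank ker ∂_2 − rank ∂_3 = (6 − 6) − 0 = 0, and there is no ∂_3, so H_2 = 0.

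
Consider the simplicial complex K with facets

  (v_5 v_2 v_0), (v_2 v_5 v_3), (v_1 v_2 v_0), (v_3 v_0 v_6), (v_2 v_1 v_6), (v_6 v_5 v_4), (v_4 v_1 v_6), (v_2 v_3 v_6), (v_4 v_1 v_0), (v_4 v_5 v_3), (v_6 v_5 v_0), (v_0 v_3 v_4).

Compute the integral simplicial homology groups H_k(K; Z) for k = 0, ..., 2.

H_0 ≅ Z,  H_1 ≅ Z_2,  H_2 = 0.

Take the total order v_0 < v_1 < v_2 < v_3 < v_4 < v_5 < v_6 on the vertex set. Then K (dimension 2) consists of the simplices:

  0-simplices (7): [v_0], [v_1], [v_2], [v_3], [v_4], [v_5], [v_6]
  1-simplices (18): (18 of them)
  2-simplices (12): (12 of them)

giving chain groups C_0 ≅ Z^7, C_1 ≅ Z^18, C_2 ≅ Z^12.

Boundary ∂_1: C_1 → C_0 maps an edge to its endpoints' difference, ∂[p,q] = q − p.
This gives a 7×18 integer matrix of rank 6; reducing to Smith normal form yields diagonal entries (1,1,1,1,1,1).

Boundary ∂_2: C_2 → C_1 maps a triangle to the signed sum of its edges. For instance
  ∂[v_0,v_1,v_2] = [v_1,v_2] − [v_0,v_2] + [v_0,v_1],
  ∂[v_0,v_3,v_6] = [v_3,v_6] − [v_0,v_6] + [v_0,v_3].
This gives a 18×12 integer matrix of rank 12; reducing to Smith normal form yields diagonal entries (1,1,1,1,1,1,1,1,1,1,1,2).

Computing H_k = (kernel of ∂_k) / (image of ∂_{k+1}):

  H_0: rank C_0 − rank ∂_1 = 7 − 6 = 1, and the invariant factors of ∂_1 are all 1, so H_0 ≅ Z.
  H_1: rank ker ∂_1 − rank ∂_2 = (18 − 6) − 12 = 0, and ∂_2 has invariant factor 2 > 1, so H_1 ≅ Z_2.
  H_2: rank ker ∂_2 − rank ∂_3 = (12 − 12) − 0 = 0, and there is no ∂_3, so H_2 ≅ 0.

As a check, the Euler characteristic is 7 − 18 + 12 = 1, which agrees with 1 − 0 + 0 = 1.
(K is a triangulation of the real projective plane RP^2.)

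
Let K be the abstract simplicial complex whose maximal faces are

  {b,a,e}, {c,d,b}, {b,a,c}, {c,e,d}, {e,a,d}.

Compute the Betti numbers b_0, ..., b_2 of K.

b_0 = 1, b_1 = 1, b_2 = 0.

Fix the vertex order a < b < c < d < e and write every simplex with vertices in increasing order. Then dim K = 2 and the simplices of K are:

  0-simplices (5): a, b, c, d, e
  1-simplices (10): ab, ac, ad, ae, bc, bd, be, cd, ce, de
  2-simplices (5): abc, abe, ade, bcd, cde

giving chain groups C_0 ≅ Z^5, C_1 ≅ Z^10, C_2 ≅ Z^5.

Boundary ∂_1: C_1 → C_0 sends each edge [p,q] (with p < q) to q − p.
As a 5×10 matrix over Z this has rank 4, with invariant factors (1,1,1,1).

Boundary ∂_2: C_2 → C_1 acts by ∂[p,q,r] = [q,r] − [p,r] + [p,q]. For instance
  ∂abc = bc − ac + ab,
  ∂ade = de − ae + ad.
The resulting 10×5 matrix has rank 5, and its Smith normal form has invariant factors (1,1,1,1,1).

Reading off H_k = ker ∂_k / im ∂_{k+1}:

  H_0: rank C_0 − rank ∂_1 = 5 − 4 = 1, and the invariant factors of ∂_1 are all 1, so H_0 = Z.
  H_1: rank ker ∂_1 − rank ∂_2 = (10 − 4) − 5 = 1, and the invariant factors of ∂_2 are all 1, so H_1 = Z.
  H_2: rank ker ∂_2 − rank ∂_3 = (5 − 5) − 0 = 0, and there is no ∂_3, so H_2 = 0.

(K is a triangulation of the Möbius band.)

Hence the Betti numbers are b_0 = 1, b_1 = 1, b_2 = 0.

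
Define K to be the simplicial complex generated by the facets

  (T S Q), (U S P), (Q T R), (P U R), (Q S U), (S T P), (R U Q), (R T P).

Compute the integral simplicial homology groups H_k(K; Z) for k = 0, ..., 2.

K has 6 vertices, 12 edges, 8 triangles.
rank ∂_0 = 0, rank ∂_1 = 5 ⇒ b_0 = 6 − 0 − 5 = 1; all invariant factors of ∂_1 are 1 so no torsion. So H_0 ≅ Z.
rank ∂_1 = 5, rank ∂_2 = 7 ⇒ b_1 = 12 − 5 − 7 = 0; all invariant factors of ∂_2 are 1 so no torsion. So H_1 ≅ 0.
rank ∂_2 = 7, rank ∂_3 = 0 ⇒ b_2 = 8 − 7 − 0 = 1. So H_2 ≅ Z.

H_0 = Z,  H_1 = 0,  H_2 = Z.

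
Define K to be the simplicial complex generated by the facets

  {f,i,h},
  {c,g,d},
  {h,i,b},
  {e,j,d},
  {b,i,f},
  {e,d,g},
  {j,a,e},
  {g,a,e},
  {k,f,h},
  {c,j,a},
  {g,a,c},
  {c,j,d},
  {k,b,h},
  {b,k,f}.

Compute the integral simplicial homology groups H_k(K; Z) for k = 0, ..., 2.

H_0 ≅ Z^2,  H_1 = 0,  H_2 ≅ Z^2.

Take the total order a < b < c < d < e < f < g < h < i < j < k on the vertex set. Then K (dimension 2) consists of the simplices:

  0-simplices (11): a, b, c, d, e, f, g, h, i, j, k
  1-simplices (21): ac, ae, ag, aj, bf, bh, bi, bk, cd, cg, cj, de, dg, dj, eg, ej, fh, fi, fk, hi, hk
  2-simplices (14): acg, acj, aeg, aej, bfi, bfk, bhi, bhk, cdg, cdj, deg, dej, fhi, fhk

so the chain groups are C_0 ≅ Z^11, C_1 ≅ Z^21, C_2 ≅ Z^14.

Boundary ∂_1: C_1 → C_0 sends each edge [p,q] (with p < q) to q − p.
This gives a 11×21 integer matrix of rank 9; reducing to Smith normal form yields diagonal entries (1,1,1,1,1,1,1,1,1).

Boundary ∂_2: C_2 → C_1 sends each 2-simplex [p,q,r] to [q,r] − [p,r] + [p,q]. For instance
  ∂dej = ej − dj + de,
  ∂cdj = dj − cj + cd.
This gives a 21×14 integer matrix of rank 12; reducing to Smith normal form yields diagonal entries (1,1,1,1,1,1,1,1,1,1,1,1).

Computing H_k = (kernel of ∂_k) / (image of ∂_{k+1}):

  H_0: rank C_0 − rank ∂_1 = 11 − 9 = 2, and the invariant factors of ∂_1 are all 1, so H_0 = Z^2.
  H_1: rank ker ∂_1 − rank ∂_2 = (21 − 9) − 12 = 0, and the invariant factors of ∂_2 are all 1, so H_1 = 0.
  H_2: rank ker ∂_2 − rank ∂_3 = (14 − 12) − 0 = 2, and there is no ∂_3, so H_2 = Z^2.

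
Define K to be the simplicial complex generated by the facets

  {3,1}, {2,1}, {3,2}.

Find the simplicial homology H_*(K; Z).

Fix the vertex order 1 < 2 < 3 and write every simplex with vertices in increasing order. Then dim K = 1 and the simplices of K are:

  0-simplices (3): [1], [2], [3]
  1-simplices (3): [1,2], [1,3], [2,3]

Hence C_0 ≅ Z^3, C_1 ≅ Z^3.

∂_1: C_1 → C_0 is given by ∂[p,q] = [q] − [p].
As a 3×3 matrix over Z this has rank 2, with invariant factors (1,1).

Computing H_k = (kernel of ∂_k) / (image of ∂_{k+1}):

  H_0: rank C_0 − rank ∂_1 = 3 − 2 = 1, and the invariant factors of ∂_1 are all 1, so H_0 ≅ Z.
  H_1: rank ker ∂_1 − rank ∂_2 = (3 − 2) − 0 = 1, and there is no ∂_2, so H_1 ≅ Z.

As a check, the Euler characteristic is 3 − 3 = 0, which agrees with 1 − 1 = 0.

H_0 = Z,  H_1 = Z.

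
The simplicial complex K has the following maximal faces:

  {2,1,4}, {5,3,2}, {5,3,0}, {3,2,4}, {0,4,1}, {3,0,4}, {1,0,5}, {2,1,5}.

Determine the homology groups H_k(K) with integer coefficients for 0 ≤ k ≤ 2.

Order the vertices as 0 < 1 < 2 < 3 < 4 < 5. Listing each simplex with vertices in this order, K has dimension 2 with simplices:

  0-simplices (6): [0], [1], [2], [3], [4], [5]
  1-simplices (12): [0,1], [0,3], [0,4], [0,5], [1,2], [1,4], [1,5], [2,3], [2,4], [2,5], [3,4], [3,5]
  2-simplices (8): [0,1,4], [0,1,5], [0,3,4], [0,3,5], [1,2,4], [1,2,5], [2,3,4], [2,3,5]

Hence C_0 ≅ Z^6, C_1 ≅ Z^12, C_2 ≅ Z^8.

∂_1: C_1 → C_0 is given by ∂[p,q] = [q] − [p]. For instance
  ∂[1,5] = [5] − [1].
This gives a 6×12 integer matrix of rank 5; reducing to Smith normal form yields diagonal entries (1,1,1,1,1).

The boundary map ∂_2: C_2 → C_1 acts by ∂[p,q,r] = [q,r] − [p,r] + [p,q]. For instance
  ∂[1,2,4] = [2,4] − [1,4] + [1,2],
  ∂[0,3,5] = [3,5] − [0,5] + [0,3].
The resulting 12×8 matrix has rank 7, and its Smith normal form has invariant factors (1,1,1,1,1,1,1).

Reading off H_k = ker ∂_k / im ∂_{k+1}:

  H_0: rank C_0 − rank ∂_1 = 6 − 5 = 1, and the invariant factors of ∂_1 are all 1, so H_0 ≅ Z.
  H_1: rank ker ∂_1 − rank ∂_2 = (12 − 5) − 7 = 0, and the invariant factors of ∂_2 are all 1, so H_1 ≅ 0.
  H_2: rank ker ∂_2 − rank ∂_3 = (8 − 7) − 0 = 1, and there is no ∂_3, so H_2 ≅ Z.

H_0 ≅ Z,  H_1 = 0,  H_2 ≅ Z.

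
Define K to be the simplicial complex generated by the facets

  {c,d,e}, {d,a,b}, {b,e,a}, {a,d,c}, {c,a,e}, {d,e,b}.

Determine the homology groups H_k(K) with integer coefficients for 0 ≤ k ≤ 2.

H_0 = Z,  H_1 = 0,  H_2 = Z.

K has 5 vertices, 9 edges, 6 triangles.
rank ∂_0 = 0, rank ∂_1 = 4 ⇒ b_0 = 5 − 0 − 4 = 1; all invariant factors of ∂_1 are 1 so no torsion. So H_0 ≅ Z.
rank ∂_1 = 4, rank ∂_2 = 5 ⇒ b_1 = 9 − 4 − 5 = 0; all invariant factors of ∂_2 are 1 so no torsion. So H_1 ≅ 0.
rank ∂_2 = 5, rank ∂_3 = 0 ⇒ b_2 = 6 − 5 − 0 = 1. So H_2 ≅ Z.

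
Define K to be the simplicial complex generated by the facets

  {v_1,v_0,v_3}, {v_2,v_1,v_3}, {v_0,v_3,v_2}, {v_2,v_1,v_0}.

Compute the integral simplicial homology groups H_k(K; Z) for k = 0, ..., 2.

H_0 = Z,  H_1 = 0,  H_2 = Z.

Take the total order v_0 < v_1 < v_2 < v_3 on the vertex set. Then K (dimension 2) consists of the simplices:

  0-simplices (4): [v_0], [v_1], [v_2], [v_3]
  1-simplices (6): [v_0,v_1], [v_0,v_2], [v_0,v_3], [v_1,v_2], [v_1,v_3], [v_2,v_3]
  2-simplices (4): [v_0,v_1,v_2], [v_0,v_1,v_3], [v_0,v_2,v_3], [v_1,v_2,v_3]

giving chain groups C_0 ≅ Z^4, C_1 ≅ Z^6, C_2 ≅ Z^4.

The boundary map ∂_1: C_1 → C_0 maps an edge to its endpoints' difference, ∂[p,q] = q − p.
As a 4×6 matrix over Z this has rank 3, with invariant factors (1,1,1).

∂_2: C_2 → C_1 acts by ∂[p,q,r] = [q,r] − [p,r] + [p,q]. For instance
  ∂[v_0,v_1,v_2] = [v_1,v_2] − [v_0,v_2] + [v_0,v_1],
  ∂[v_1,v_2,v_3] = [v_2,v_3] − [v_1,v_3] + [v_1,v_2].
As a 6×4 matrix over Z this has rank 3, with invariant factors (1,1,1).

Computing H_k = (kernel of ∂_k) / (image of ∂_{k+1}):

  H_0: rank C_0 − rank ∂_1 = 4 − 3 = 1, and the invariant factors of ∂_1 are all 1, so H_0 = Z.
  H_1: rank ker ∂_1 − rank ∂_2 = (6 − 3) − 3 = 0, and the invariant factors of ∂_2 are all 1, so H_1 = 0.
  H_2: rank ker ∂_2 − rank ∂_3 = (4 − 3) − 0 = 1, and there is no ∂_3, so H_2 = Z.

As a check, the Euler characteristic is 4 − 6 + 4 = 2, which agrees with 1 − 0 + 1 = 2.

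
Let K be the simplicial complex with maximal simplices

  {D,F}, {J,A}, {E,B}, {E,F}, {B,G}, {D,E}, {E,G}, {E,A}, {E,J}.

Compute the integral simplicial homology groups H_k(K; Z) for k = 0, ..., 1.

H_0 ≅ Z,  H_1 ≅ Z^3.

Take the total order A < B < D < E < F < G < J on the vertex set. Then K (dimension 1) consists of the simplices:

  0-simplices (7): A, B, D, E, F, G, J
  1-simplices (9): AE, AJ, BE, BG, DE, DF, EF, EG, EJ

so the chain groups are C_0 ≅ Z^7, C_1 ≅ Z^9.

∂_1: C_1 → C_0 maps an edge to its endpoints' difference, ∂[p,q] = q − p. For instance
  ∂EF = F − E.
As a 7×9 matrix over Z this has rank 6, with invariant factors (1,1,1,1,1,1).

Reading off H_k = ker ∂_k / im ∂_{k+1}:

  H_0: rank C_0 − rank ∂_1 = 7 − 6 = 1, and the invariant factors of ∂_1 are all 1, so H_0 = Z.
  H_1: rank ker ∂_1 − rank ∂_2 = (9 − 6) − 0 = 3, and there is no ∂_2, so H_1 = Z^3.

As a check, the Euler characteristic is 7 − 9 = -2, which agrees with 1 − 3 = -2.
(K is a triangulation of a wedge of 3 circles.)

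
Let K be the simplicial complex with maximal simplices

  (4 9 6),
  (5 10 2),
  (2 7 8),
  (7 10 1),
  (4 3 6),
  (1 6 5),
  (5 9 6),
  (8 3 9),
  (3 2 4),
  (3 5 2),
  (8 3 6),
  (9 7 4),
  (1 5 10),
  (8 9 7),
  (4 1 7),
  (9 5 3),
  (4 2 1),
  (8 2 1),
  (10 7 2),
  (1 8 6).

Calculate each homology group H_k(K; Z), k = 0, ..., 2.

H_0 = Z,  H_1 = Z ⊕ Z/2,  H_2 = 0.

Fix the vertex order 1 < 2 < 3 < 4 < 5 < 6 < 7 < 8 < 9 < 10 and write every simplex with vertices in increasing order. Then dim K = 2 and the simplices of K are:

  0-simplices (10): [1], [2], [3], [4], [5], [6], [7], [8], [9], [10]
  1-simplices (30): (30 of them)
  2-simplices (20): (20 of them)

Hence C_0 ≅ Z^10, C_1 ≅ Z^30, C_2 ≅ Z^20.

∂_1: C_1 → C_0 maps an edge to its endpoints' difference, ∂[p,q] = q − p. For instance
  ∂[2,10] = [10] − [2].
The 10×30 boundary matrix has rank 9 and Smith normal form diag(1,1,1,1,1,1,1,1,1).

The boundary map ∂_2: C_2 → C_1 maps a triangle to the signed sum of its edges. For instance
  ∂[3,6,8] = [6,8] − [3,8] + [3,6],
  ∂[1,2,4] = [2,4] − [1,4] + [1,2].
As a 30×20 matrix over Z this has rank 20, with invariant factors (1,1,1,1,1,1,1,1,1,1,1,1,1,1,1,1,1,1,1,2).

From H_k ≅ ker(∂_k) / im(∂_{k+1}) we obtain:

  H_0: rank C_0 − rank ∂_1 = 10 − 9 = 1, and the invariant factors of ∂_1 are all 1, so H_0 = Z.
  H_1: rank ker ∂_1 − rank ∂_2 = (30 − 9) − 20 = 1, and ∂_2 has invariant factor 2 > 1, so H_1 = Z ⊕ Z/2.
  H_2: rank ker ∂_2 − rank ∂_3 = (20 − 20) − 0 = 0, and there is no ∂_3, so H_2 = 0.

(K is a triangulation of the Klein bottle.)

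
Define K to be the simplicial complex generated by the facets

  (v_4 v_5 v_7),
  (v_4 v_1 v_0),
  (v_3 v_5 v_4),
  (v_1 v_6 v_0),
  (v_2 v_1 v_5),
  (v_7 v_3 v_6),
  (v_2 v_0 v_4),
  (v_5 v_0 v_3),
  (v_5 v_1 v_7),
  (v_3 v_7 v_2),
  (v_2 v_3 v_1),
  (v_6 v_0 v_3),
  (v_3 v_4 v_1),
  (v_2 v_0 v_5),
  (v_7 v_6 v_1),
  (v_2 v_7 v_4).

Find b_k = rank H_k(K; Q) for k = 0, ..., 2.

We work with the vertex ordering v_0 < v_1 < v_2 < v_3 < v_4 < v_5 < v_6 < v_7. The simplices of K, each written with vertices in increasing order, are:

  0-simplices (8): [v_0], [v_1], [v_2], [v_3], [v_4], [v_5], [v_6], [v_7]
  1-simplices (24): (24 of them)
  2-simplices (16): (16 of them)

giving chain groups C_0 ≅ Z^8, C_1 ≅ Z^24, C_2 ≅ Z^16.

∂_1: C_1 → C_0 sends each edge [p,q] (with p < q) to q − p.
The 8×24 boundary matrix has rank 7 and Smith normal form diag(1,1,1,1,1,1,1).

Boundary ∂_2: C_2 → C_1 sends each 2-simplex [p,q,r] to [q,r] − [p,r] + [p,q]. For instance
  ∂[v_1,v_2,v_3] = [v_2,v_3] − [v_1,v_3] + [v_1,v_2],
  ∂[v_0,v_1,v_6] = [v_1,v_6] − [v_0,v_6] + [v_0,v_1].
This gives a 24×16 integer matrix of rank 15; reducing to Smith normal form yields diagonal entries (1,1,1,1,1,1,1,1,1,1,1,1,1,1,1).

Reading off H_k = ker ∂_k / im ∂_{k+1}:

  H_0: rank C_0 − rank ∂_1 = 8 − 7 = 1, and the invariant factors of ∂_1 are all 1, so H_0 = Z.
  H_1: rank ker ∂_1 − rank ∂_2 = (24 − 7) − 15 = 2, and the invariant factors of ∂_2 are all 1, so H_1 = Z^2.
  H_2: rank ker ∂_2 − rank ∂_3 = (16 − 15) − 0 = 1, and there is no ∂_3, so H_2 = Z.

Hence the Betti numbers are b_0 = 1, b_1 = 2, b_2 = 1.

b_0 = 1, b_1 = 2, b_2 = 1.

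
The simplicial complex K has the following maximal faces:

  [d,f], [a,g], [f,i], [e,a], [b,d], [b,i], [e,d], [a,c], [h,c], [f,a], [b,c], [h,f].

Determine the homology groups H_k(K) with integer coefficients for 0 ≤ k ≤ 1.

Take the total order a < b < c < d < e < f < g < h < i on the vertex set. Then K (dimension 1) consists of the simplices:

  0-simplices (9): a, b, c, d, e, f, g, h, i
  1-simplices (12): ac, ae, af, ag, bc, bd, bi, ch, de, df, fh, fi

so the chain groups are C_0 ≅ Z^9, C_1 ≅ Z^12.

Boundary ∂_1: C_1 → C_0 is given by ∂[p,q] = [q] − [p]. For instance
  ∂bi = i − b.
As a 9×12 matrix over Z this has rank 8, with invariant factors (1,1,1,1,1,1,1,1).

Reading off H_k = ker ∂_k / im ∂_{k+1}:

  H_0: rank C_0 − rank ∂_1 = 9 − 8 = 1, and the invariant factors of ∂_1 are all 1, so H_0 = Z.
  H_1: rank ker ∂_1 − rank ∂_2 = (12 − 8) − 0 = 4, and there is no ∂_2, so H_1 = Z^4.

H_0 = Z,  H_1 = Z^4.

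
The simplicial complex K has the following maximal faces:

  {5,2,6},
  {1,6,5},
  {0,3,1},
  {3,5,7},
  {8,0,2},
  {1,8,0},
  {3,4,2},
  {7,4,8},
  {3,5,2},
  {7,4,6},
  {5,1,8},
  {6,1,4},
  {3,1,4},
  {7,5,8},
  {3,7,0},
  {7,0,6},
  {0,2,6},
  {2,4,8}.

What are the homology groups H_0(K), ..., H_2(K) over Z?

Take the total order 0 < 1 < 2 < 3 < 4 < 5 < 6 < 7 < 8 on the vertex set. Then K (dimension 2) consists of the simplices:

  0-simplices (9): [0], [1], [2], [3], [4], [5], [6], [7], [8]
  1-simplices (27): (27 of them)
  2-simplices (18): [0,1,3], [0,1,8], [0,2,6], [0,2,8], [0,3,7], [0,6,7], [1,3,4], [1,4,6], [1,5,6], [1,5,8], [2,3,4], [2,3,5], [2,4,8], [2,5,6], [3,5,7], [4,6,7], [4,7,8], [5,7,8]

Hence C_0 ≅ Z^9, C_1 ≅ Z^27, C_2 ≅ Z^18.

∂_1: C_1 → C_0 sends each edge [p,q] (with p < q) to q − p.
The resulting 9×27 matrix has rank 8, and its Smith normal form has invariant factors (1,1,1,1,1,1,1,1).

The boundary map ∂_2: C_2 → C_1 maps a triangle to the signed sum of its edges. For instance
  ∂[2,3,4] = [3,4] − [2,4] + [2,3],
  ∂[4,6,7] = [6,7] − [4,7] + [4,6].
The resulting 27×18 matrix has rank 17, and its Smith normal form has invariant factors (1,1,1,1,1,1,1,1,1,1,1,1,1,1,1,1,1).

From H_k ≅ ker(∂_k) / im(∂_{k+1}) we obtain:

  H_0: rank C_0 − rank ∂_1 = 9 − 8 = 1, and the invariant factors of ∂_1 are all 1, so H_0 = Z.
  H_1: rank ker ∂_1 − rank ∂_2 = (27 − 8) − 17 = 2, and the invariant factors of ∂_2 are all 1, so H_1 = Z^2.
  H_2: rank ker ∂_2 − rank ∂_3 = (18 − 17) − 0 = 1, and there is no ∂_3, so H_2 = Z.

As a check, the Euler characteristic is 9 − 27 + 18 = 0, which agrees with 1 − 2 + 1 = 0.

H_0 ≅ Z,  H_1 ≅ Z^2,  H_2 ≅ Z.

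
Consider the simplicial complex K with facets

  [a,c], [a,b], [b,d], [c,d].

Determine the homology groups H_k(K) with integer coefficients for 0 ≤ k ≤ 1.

K has 4 vertices, 4 edges.
rank ∂_0 = 0, rank ∂_1 = 3 ⇒ b_0 = 4 − 0 − 3 = 1; all invariant factors of ∂_1 are 1 so no torsion. So H_0 = Z.
rank ∂_1 = 3, rank ∂_2 = 0 ⇒ b_1 = 4 − 3 − 0 = 1. So H_1 = Z.

H_0 ≅ Z,  H_1 ≅ Z.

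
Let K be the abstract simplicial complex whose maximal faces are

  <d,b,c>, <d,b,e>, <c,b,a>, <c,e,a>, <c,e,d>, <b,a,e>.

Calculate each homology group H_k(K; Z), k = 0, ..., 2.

H_0 = Z,  H_1 = 0,  H_2 = Z.

K has 5 vertices, 9 edges, 6 triangles.
rank ∂_0 = 0, rank ∂_1 = 4 ⇒ b_0 = 5 − 0 − 4 = 1; all invariant factors of ∂_1 are 1 so no torsion. So H_0 = Z.
rank ∂_1 = 4, rank ∂_2 = 5 ⇒ b_1 = 9 − 4 − 5 = 0; all invariant factors of ∂_2 are 1 so no torsion. So H_1 = 0.
rank ∂_2 = 5, rank ∂_3 = 0 ⇒ b_2 = 6 − 5 − 0 = 1. So H_2 = Z.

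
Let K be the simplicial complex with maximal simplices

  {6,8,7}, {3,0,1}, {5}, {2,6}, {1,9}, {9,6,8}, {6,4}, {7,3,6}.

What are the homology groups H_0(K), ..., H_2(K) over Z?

H_0 ≅ Z^2,  H_1 ≅ Z,  H_2 = 0.

Fix the vertex order 0 < 1 < 2 < 3 < 4 < 5 < 6 < 7 < 8 < 9 and write every simplex with vertices in increasing order. Then dim K = 2 and the simplices of K are:

  0-simplices (10): [0], [1], [2], [3], [4], [5], [6], [7], [8], [9]
  1-simplices (13): [0,1], [0,3], [1,3], [1,9], [2,6], [3,6], [3,7], [4,6], [6,7], [6,8], [6,9], [7,8], [8,9]
  2-simplices (4): [0,1,3], [3,6,7], [6,7,8], [6,8,9]

Hence C_0 ≅ Z^10, C_1 ≅ Z^13, C_2 ≅ Z^4.

∂_1: C_1 → C_0 sends each edge [p,q] (with p < q) to q − p.
The resulting 10×13 matrix has rank 8, and its Smith normal form has invariant factors (1,1,1,1,1,1,1,1).

Boundary ∂_2: C_2 → C_1 sends each 2-simplex [p,q,r] to [q,r] − [p,r] + [p,q]. For instance
  ∂[0,1,3] = [1,3] − [0,3] + [0,1],
  ∂[3,6,7] = [6,7] − [3,7] + [3,6].
The resulting 13×4 matrix has rank 4, and its Smith normal form has invariant factors (1,1,1,1).

Now H_k = ker ∂_k / im ∂_{k+1}, so:

  H_0: rank C_0 − rank ∂_1 = 10 − 8 = 2, and the invariant factors of ∂_1 are all 1, so H_0 ≅ Z^2.
  H_1: rank ker ∂_1 − rank ∂_2 = (13 − 8) − 4 = 1, and the invariant factors of ∂_2 are all 1, so H_1 ≅ Z.
  H_2: rank ker ∂_2 − rank ∂_3 = (4 − 4) − 0 = 0, and there is no ∂_3, so H_2 ≅ 0.

As a check, the Euler characteristic is 10 − 13 + 4 = 1, which agrees with 2 − 1 + 0 = 1.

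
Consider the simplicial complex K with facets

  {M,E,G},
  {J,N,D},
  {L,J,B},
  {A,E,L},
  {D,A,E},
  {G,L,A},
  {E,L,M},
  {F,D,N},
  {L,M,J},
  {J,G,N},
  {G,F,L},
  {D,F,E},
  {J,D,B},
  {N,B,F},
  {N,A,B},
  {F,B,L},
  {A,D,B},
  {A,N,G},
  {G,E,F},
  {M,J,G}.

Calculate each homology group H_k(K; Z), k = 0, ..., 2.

H_0 = Z,  H_1 = Z ⊕ Z_2,  H_2 = 0.

Fix the vertex order A < B < D < E < F < G < J < L < M < N and write every simplex with vertices in increasing order. Then dim K = 2 and the simplices of K are:

  0-simplices (10): A, B, D, E, F, G, J, L, M, N
  1-simplices (30): AB, AD, AE, AG, AL, AN, BD, BF, BJ, BL, BN, DE, DF, DJ, DN, EF, EG, EL, EM, FG, FL, FN, GJ, GL, GM, GN, JL, JM, JN, LM
  2-simplices (20): ABD, ABN, ADE, AEL, AGL, AGN, BDJ, BFL, BFN, BJL, DEF, DFN, DJN, EFG, EGM, ELM, FGL, GJM, GJN, JLM

Hence C_0 ≅ Z^10, C_1 ≅ Z^30, C_2 ≅ Z^20.

Boundary ∂_1: C_1 → C_0 is given by ∂[p,q] = [q] − [p]. For instance
  ∂GM = M − G.
The 10×30 boundary matrix has rank 9 and Smith normal form diag(1,1,1,1,1,1,1,1,1).

The boundary map ∂_2: C_2 → C_1 sends each 2-simplex [p,q,r] to [q,r] − [p,r] + [p,q]. For instance
  ∂BDJ = DJ − BJ + BD,
  ∂GJN = JN − GN + GJ.
The resulting 30×20 matrix has rank 20, and its Smith normal form has invariant factors (1,1,1,1,1,1,1,1,1,1,1,1,1,1,1,1,1,1,1,2).

From H_k ≅ ker(∂_k) / im(∂_{k+1}) we obtain:

  H_0: rank C_0 − rank ∂_1 = 10 − 9 = 1, and the invariant factors of ∂_1 are all 1, so H_0 ≅ Z.
  H_1: rank ker ∂_1 − rank ∂_2 = (30 − 9) − 20 = 1, and ∂_2 has invariant factor 2 > 1, so H_1 ≅ Z ⊕ Z_2.
  H_2: rank ker ∂_2 − rank ∂_3 = (20 − 20) − 0 = 0, and there is no ∂_3, so H_2 ≅ 0.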